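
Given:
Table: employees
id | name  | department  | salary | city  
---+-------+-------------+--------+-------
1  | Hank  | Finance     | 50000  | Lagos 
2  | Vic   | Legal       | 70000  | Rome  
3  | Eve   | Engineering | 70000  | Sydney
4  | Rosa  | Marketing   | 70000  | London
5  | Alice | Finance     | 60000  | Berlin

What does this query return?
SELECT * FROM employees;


SELECT * returns all 5 rows with all columns

5 rows:
1, Hank, Finance, 50000, Lagos
2, Vic, Legal, 70000, Rome
3, Eve, Engineering, 70000, Sydney
4, Rosa, Marketing, 70000, London
5, Alice, Finance, 60000, Berlin


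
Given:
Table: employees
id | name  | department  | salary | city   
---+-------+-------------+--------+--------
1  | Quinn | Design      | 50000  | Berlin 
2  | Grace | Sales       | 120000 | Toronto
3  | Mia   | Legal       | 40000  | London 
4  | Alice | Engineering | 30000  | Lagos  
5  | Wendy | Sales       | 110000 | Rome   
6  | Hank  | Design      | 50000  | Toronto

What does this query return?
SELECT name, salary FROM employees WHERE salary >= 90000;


Filtering: salary >= 90000
Matching: 2 rows

2 rows:
Grace, 120000
Wendy, 110000


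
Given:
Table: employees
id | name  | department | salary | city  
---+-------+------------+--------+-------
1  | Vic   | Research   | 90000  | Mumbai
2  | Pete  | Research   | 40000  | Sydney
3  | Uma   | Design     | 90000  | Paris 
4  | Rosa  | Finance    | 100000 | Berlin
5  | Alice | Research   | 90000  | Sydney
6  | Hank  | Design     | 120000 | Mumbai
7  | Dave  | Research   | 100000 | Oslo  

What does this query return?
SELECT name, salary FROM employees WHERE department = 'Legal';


Filtering: department = 'Legal'
Matching rows: 0

Empty result set (0 rows)


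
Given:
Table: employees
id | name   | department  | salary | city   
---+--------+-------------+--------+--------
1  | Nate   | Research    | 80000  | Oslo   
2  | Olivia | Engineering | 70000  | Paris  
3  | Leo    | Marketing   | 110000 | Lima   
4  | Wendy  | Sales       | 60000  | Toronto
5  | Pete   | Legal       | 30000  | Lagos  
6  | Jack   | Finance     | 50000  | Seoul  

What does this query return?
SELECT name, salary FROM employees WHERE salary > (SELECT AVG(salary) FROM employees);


Subquery: AVG(salary) = 66666.67
Filtering: salary > 66666.67
  Nate (80000) -> MATCH
  Olivia (70000) -> MATCH
  Leo (110000) -> MATCH


3 rows:
Nate, 80000
Olivia, 70000
Leo, 110000


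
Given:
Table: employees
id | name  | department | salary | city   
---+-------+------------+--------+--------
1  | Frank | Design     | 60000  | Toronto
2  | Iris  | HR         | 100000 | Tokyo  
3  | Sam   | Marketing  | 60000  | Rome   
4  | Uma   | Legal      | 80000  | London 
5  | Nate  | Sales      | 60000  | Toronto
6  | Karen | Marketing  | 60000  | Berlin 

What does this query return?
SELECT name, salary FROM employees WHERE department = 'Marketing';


Filtering: department = 'Marketing'
Matching rows: 2

2 rows:
Sam, 60000
Karen, 60000


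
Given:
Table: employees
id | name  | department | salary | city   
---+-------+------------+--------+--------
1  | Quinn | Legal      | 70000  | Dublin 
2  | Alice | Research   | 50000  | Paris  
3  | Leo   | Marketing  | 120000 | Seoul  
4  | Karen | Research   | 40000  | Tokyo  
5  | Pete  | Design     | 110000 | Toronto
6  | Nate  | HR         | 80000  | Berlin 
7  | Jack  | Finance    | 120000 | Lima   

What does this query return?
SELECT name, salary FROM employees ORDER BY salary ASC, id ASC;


Sorting by salary ASC, then id ASC for ties

7 rows:
Karen, 40000
Alice, 50000
Quinn, 70000
Nate, 80000
Pete, 110000
Leo, 120000
Jack, 120000


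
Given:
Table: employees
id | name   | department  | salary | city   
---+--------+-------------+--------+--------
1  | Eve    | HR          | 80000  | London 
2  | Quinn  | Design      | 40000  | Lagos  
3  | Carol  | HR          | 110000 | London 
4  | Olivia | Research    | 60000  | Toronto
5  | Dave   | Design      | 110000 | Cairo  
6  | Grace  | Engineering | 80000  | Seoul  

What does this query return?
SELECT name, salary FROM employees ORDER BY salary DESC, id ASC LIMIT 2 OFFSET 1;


Sort by salary DESC (id ASC tiebreak), then skip 1 and take 2
Rows 2 through 3

2 rows:
Dave, 110000
Eve, 80000


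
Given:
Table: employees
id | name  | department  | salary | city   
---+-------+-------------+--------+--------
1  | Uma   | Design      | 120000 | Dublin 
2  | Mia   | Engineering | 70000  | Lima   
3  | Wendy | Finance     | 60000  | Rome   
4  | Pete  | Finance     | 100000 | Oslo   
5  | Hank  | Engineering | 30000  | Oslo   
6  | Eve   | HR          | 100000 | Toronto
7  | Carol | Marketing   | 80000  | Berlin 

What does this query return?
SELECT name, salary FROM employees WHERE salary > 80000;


Filtering: salary > 80000
Matching: 3 rows

3 rows:
Uma, 120000
Pete, 100000
Eve, 100000


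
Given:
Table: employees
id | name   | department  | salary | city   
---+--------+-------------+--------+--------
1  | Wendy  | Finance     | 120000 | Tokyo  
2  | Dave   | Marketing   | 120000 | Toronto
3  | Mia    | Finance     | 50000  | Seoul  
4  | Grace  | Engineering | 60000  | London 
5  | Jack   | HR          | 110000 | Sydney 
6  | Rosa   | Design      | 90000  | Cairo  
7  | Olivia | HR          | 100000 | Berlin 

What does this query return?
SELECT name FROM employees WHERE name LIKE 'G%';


LIKE 'G%' matches names starting with 'G'
Matching: 1

1 rows:
Grace


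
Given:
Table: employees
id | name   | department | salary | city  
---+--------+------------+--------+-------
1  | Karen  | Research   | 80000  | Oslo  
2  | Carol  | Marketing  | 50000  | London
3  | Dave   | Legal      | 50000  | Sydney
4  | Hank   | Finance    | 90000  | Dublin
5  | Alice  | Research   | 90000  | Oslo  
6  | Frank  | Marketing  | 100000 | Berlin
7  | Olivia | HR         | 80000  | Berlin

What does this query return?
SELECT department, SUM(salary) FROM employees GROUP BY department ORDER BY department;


Summing salary within each department:
  Finance: 90000 = 90000
  HR: 80000 = 80000
  Legal: 50000 = 50000
  Marketing: 50000 + 100000 = 150000
  Research: 80000 + 90000 = 170000


5 groups:
Finance, 90000
HR, 80000
Legal, 50000
Marketing, 150000
Research, 170000


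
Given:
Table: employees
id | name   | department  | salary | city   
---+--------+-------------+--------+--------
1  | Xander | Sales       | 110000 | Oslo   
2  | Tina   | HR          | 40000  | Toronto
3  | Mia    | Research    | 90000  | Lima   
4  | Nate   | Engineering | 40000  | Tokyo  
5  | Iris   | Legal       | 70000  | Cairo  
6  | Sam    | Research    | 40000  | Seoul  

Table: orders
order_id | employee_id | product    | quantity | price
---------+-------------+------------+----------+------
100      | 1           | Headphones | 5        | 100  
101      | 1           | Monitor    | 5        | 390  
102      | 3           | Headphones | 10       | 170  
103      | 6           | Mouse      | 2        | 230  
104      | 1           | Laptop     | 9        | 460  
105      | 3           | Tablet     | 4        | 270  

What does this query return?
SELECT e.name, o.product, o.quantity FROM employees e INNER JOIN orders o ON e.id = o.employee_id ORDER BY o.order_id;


Joining employees.id = orders.employee_id:
  employee Xander (id=1) -> order Headphones
  employee Xander (id=1) -> order Monitor
  employee Mia (id=3) -> order Headphones
  employee Sam (id=6) -> order Mouse
  employee Xander (id=1) -> order Laptop
  employee Mia (id=3) -> order Tablet


6 rows:
Xander, Headphones, 5
Xander, Monitor, 5
Mia, Headphones, 10
Sam, Mouse, 2
Xander, Laptop, 9
Mia, Tablet, 4


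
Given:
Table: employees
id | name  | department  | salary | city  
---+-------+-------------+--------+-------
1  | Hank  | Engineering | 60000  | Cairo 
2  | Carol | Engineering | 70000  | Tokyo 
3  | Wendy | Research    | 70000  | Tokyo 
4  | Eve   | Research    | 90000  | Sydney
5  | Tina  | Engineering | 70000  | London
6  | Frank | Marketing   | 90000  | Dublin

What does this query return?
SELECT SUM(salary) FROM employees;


SUM(salary) = 60000 + 70000 + 70000 + 90000 + 70000 + 90000 = 450000

450000


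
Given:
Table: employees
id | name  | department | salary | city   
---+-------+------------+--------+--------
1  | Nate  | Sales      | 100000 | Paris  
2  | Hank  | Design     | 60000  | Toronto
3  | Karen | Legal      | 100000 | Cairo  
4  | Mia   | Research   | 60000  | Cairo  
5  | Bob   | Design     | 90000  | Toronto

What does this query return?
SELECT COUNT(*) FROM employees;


COUNT(*) counts all rows

5


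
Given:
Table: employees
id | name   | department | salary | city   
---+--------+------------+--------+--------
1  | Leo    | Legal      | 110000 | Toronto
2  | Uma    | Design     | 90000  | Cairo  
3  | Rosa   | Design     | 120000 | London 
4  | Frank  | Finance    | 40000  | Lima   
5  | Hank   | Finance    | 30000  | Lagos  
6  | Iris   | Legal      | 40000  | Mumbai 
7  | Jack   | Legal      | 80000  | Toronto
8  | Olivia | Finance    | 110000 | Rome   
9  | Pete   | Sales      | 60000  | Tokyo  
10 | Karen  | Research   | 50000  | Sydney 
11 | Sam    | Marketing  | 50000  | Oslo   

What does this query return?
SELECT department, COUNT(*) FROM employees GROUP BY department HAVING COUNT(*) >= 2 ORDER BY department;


Groups with count >= 2:
  Design: 2 -> PASS
  Finance: 3 -> PASS
  Legal: 3 -> PASS
  Marketing: 1 -> filtered out
  Research: 1 -> filtered out
  Sales: 1 -> filtered out


3 groups:
Design, 2
Finance, 3
Legal, 3


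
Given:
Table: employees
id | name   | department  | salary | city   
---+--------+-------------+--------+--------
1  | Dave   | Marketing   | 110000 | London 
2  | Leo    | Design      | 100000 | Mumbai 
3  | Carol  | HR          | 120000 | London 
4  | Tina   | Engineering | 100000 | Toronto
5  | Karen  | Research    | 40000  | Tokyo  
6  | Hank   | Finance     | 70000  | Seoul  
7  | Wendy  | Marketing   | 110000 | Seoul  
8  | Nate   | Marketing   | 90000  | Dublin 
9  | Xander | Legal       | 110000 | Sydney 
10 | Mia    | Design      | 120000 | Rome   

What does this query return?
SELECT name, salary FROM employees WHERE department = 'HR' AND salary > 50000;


Filtering: department = 'HR' AND salary > 50000
Matching: 1 rows

1 rows:
Carol, 120000


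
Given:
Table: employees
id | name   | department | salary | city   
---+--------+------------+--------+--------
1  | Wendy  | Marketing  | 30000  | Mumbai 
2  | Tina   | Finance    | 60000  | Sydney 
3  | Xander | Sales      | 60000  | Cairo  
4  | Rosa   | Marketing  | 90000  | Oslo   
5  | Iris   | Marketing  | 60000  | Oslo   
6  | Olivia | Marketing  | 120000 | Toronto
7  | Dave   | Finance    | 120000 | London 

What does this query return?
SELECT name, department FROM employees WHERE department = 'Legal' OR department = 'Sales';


Filtering: department = 'Legal' OR 'Sales'
Matching: 1 rows

1 rows:
Xander, Sales


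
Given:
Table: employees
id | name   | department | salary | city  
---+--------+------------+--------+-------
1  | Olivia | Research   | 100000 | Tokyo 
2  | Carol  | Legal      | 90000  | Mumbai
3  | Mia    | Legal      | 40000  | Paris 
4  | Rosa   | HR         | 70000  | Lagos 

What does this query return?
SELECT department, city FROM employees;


Projecting columns: department, city

4 rows:
Research, Tokyo
Legal, Mumbai
Legal, Paris
HR, Lagos


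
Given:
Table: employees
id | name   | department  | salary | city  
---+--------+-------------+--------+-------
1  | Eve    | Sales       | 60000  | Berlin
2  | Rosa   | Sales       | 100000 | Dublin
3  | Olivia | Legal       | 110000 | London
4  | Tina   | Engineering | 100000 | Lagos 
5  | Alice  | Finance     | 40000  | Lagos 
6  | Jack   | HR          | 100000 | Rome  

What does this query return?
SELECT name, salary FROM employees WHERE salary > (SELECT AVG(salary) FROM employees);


Subquery: AVG(salary) = 85000.0
Filtering: salary > 85000.0
  Rosa (100000) -> MATCH
  Olivia (110000) -> MATCH
  Tina (100000) -> MATCH
  Jack (100000) -> MATCH


4 rows:
Rosa, 100000
Olivia, 110000
Tina, 100000
Jack, 100000


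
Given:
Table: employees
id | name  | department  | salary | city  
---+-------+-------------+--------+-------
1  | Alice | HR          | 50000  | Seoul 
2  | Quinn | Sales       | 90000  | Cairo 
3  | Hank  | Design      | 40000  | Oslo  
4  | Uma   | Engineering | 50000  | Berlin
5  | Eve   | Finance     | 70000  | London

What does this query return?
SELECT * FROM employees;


SELECT * returns all 5 rows with all columns

5 rows:
1, Alice, HR, 50000, Seoul
2, Quinn, Sales, 90000, Cairo
3, Hank, Design, 40000, Oslo
4, Uma, Engineering, 50000, Berlin
5, Eve, Finance, 70000, London


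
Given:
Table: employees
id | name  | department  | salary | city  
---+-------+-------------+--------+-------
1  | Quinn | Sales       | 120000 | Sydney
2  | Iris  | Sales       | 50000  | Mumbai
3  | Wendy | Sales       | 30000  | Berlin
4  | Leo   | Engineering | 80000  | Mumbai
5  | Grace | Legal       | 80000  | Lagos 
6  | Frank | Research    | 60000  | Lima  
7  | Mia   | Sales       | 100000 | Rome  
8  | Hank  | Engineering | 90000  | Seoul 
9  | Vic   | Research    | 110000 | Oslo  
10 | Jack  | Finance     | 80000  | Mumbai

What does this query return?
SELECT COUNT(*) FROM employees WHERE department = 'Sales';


Counting rows where department = 'Sales'
  Quinn -> MATCH
  Iris -> MATCH
  Wendy -> MATCH
  Mia -> MATCH


4


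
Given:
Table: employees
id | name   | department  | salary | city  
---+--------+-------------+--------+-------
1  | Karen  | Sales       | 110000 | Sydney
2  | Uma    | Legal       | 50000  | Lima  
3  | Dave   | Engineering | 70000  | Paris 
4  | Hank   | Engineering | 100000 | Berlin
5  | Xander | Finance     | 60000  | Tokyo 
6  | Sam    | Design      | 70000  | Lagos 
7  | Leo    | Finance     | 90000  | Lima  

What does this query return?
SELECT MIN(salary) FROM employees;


Salaries: 110000, 50000, 70000, 100000, 60000, 70000, 90000
MIN = 50000

50000


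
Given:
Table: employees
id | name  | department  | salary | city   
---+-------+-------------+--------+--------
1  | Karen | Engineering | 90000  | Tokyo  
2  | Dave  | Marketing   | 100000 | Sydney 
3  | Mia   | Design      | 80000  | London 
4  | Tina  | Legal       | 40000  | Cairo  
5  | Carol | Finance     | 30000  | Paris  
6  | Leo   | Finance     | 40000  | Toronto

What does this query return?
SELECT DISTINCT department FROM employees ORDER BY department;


All 'department' values (row order): Engineering, Marketing, Design, Legal, Finance, Finance
Removing duplicates leaves 5 unique value(s).

5 values:
Design
Engineering
Finance
Legal
Marketing


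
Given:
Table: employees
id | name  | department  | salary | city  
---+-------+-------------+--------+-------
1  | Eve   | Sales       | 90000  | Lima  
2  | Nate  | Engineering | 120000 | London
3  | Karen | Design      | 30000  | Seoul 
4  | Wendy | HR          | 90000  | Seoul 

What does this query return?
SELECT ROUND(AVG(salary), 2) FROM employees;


SUM(salary) = 330000
COUNT = 4
ROUND(AVG, 2) = ROUND(330000 / 4, 2) = 82500.0

82500.0


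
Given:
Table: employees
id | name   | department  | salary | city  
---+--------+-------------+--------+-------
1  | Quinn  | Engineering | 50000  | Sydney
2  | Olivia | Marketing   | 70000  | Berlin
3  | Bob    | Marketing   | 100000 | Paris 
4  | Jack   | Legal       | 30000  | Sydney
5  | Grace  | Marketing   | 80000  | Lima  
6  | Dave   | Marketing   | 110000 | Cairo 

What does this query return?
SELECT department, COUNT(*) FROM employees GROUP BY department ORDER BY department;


Assigning each row to its department group:
  Quinn -> Engineering
  Olivia -> Marketing
  Bob -> Marketing
  Jack -> Legal
  Grace -> Marketing
  Dave -> Marketing


3 groups:
Engineering, 1
Legal, 1
Marketing, 4


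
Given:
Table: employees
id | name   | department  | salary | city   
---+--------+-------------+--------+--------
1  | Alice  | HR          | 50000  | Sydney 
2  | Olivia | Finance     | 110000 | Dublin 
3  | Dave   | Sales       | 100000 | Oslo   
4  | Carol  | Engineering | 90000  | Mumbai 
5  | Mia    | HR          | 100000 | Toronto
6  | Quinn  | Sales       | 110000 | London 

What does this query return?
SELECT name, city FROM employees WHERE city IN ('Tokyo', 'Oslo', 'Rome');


Filtering: city IN ('Tokyo', 'Oslo', 'Rome')
Matching: 1 rows

1 rows:
Dave, Oslo


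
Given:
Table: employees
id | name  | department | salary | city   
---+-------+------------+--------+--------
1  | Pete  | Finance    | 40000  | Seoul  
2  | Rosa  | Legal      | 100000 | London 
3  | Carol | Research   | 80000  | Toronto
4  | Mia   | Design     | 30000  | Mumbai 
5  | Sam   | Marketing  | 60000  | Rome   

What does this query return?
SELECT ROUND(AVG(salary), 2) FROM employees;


SUM(salary) = 310000
COUNT = 5
ROUND(AVG, 2) = ROUND(310000 / 5, 2) = 62000.0

62000.0


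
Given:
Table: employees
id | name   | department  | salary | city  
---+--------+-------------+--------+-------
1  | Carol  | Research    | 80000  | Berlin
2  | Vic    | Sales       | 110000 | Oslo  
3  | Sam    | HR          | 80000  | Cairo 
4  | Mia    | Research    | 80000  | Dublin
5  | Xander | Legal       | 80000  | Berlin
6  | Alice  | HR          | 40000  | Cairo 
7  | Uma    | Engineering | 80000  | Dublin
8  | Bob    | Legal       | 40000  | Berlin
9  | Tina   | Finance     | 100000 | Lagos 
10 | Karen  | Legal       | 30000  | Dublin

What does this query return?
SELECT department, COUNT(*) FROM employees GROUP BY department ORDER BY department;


Assigning each row to its department group:
  Carol -> Research
  Vic -> Sales
  Sam -> HR
  Mia -> Research
  Xander -> Legal
  Alice -> HR
  Uma -> Engineering
  Bob -> Legal
  Tina -> Finance
  Karen -> Legal


6 groups:
Engineering, 1
Finance, 1
HR, 2
Legal, 3
Research, 2
Sales, 1


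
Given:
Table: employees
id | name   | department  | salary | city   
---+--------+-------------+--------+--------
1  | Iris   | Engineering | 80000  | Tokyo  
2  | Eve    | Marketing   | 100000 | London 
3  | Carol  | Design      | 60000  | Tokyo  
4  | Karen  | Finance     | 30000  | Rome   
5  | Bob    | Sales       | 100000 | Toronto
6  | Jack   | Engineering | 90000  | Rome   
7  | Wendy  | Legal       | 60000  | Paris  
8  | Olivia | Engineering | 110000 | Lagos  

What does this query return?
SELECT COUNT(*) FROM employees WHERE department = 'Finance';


Counting rows where department = 'Finance'
  Karen -> MATCH


1


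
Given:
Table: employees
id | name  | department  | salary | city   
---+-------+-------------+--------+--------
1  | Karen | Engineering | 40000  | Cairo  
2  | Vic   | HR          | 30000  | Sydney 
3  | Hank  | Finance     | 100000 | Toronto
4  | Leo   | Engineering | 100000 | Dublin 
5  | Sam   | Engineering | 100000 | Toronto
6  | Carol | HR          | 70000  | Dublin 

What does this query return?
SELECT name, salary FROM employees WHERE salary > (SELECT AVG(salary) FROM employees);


Subquery: AVG(salary) = 73333.33
Filtering: salary > 73333.33
  Hank (100000) -> MATCH
  Leo (100000) -> MATCH
  Sam (100000) -> MATCH


3 rows:
Hank, 100000
Leo, 100000
Sam, 100000


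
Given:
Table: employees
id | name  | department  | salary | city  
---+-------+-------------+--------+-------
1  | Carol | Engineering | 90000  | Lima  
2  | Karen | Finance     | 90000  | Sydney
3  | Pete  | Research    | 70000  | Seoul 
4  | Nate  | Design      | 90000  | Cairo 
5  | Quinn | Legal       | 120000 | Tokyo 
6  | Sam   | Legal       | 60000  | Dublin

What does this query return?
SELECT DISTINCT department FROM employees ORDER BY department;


All 'department' values (row order): Engineering, Finance, Research, Design, Legal, Legal
Removing duplicates leaves 5 unique value(s).

5 values:
Design
Engineering
Finance
Legal
Research


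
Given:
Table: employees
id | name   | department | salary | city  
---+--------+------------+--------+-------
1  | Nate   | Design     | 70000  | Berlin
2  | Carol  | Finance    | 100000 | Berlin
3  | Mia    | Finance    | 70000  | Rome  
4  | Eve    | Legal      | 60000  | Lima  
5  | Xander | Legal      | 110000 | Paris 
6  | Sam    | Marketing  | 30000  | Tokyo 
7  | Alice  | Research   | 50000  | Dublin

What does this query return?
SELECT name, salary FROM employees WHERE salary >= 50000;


Filtering: salary >= 50000
Matching: 6 rows

6 rows:
Nate, 70000
Carol, 100000
Mia, 70000
Eve, 60000
Xander, 110000
Alice, 50000


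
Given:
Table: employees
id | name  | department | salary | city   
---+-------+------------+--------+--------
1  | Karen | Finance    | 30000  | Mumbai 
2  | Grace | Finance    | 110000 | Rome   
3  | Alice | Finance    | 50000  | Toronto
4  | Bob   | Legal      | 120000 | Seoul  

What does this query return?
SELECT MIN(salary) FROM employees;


Salaries: 30000, 110000, 50000, 120000
MIN = 30000

30000


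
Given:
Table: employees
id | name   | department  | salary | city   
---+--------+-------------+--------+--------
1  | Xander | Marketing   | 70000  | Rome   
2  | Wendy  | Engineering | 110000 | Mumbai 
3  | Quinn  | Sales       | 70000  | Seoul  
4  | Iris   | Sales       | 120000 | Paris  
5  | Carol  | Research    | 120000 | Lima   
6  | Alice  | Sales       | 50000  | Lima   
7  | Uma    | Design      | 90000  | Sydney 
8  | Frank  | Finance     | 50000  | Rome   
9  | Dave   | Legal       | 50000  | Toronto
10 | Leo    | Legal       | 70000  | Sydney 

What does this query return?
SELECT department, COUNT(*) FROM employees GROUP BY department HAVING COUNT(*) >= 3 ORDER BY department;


Groups with count >= 3:
  Sales: 3 -> PASS
  Design: 1 -> filtered out
  Engineering: 1 -> filtered out
  Finance: 1 -> filtered out
  Legal: 2 -> filtered out
  Marketing: 1 -> filtered out
  Research: 1 -> filtered out


1 groups:
Sales, 3


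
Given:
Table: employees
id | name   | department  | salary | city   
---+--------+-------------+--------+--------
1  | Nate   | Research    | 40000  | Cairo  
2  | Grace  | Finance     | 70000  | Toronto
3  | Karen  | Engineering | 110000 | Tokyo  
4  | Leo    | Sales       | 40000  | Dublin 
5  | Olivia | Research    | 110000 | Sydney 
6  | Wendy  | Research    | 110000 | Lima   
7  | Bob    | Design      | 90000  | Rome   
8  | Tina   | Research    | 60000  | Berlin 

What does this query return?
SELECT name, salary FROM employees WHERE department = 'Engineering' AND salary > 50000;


Filtering: department = 'Engineering' AND salary > 50000
Matching: 1 rows

1 rows:
Karen, 110000


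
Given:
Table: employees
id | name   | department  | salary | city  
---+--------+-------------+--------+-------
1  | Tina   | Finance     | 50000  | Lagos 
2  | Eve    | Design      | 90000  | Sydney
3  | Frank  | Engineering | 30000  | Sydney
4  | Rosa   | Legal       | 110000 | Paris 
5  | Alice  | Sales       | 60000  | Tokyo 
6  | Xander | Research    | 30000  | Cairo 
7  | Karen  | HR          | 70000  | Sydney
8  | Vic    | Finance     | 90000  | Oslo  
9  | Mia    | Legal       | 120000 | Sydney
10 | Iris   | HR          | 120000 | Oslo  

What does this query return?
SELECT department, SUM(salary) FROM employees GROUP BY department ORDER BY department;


Summing salary within each department:
  Design: 90000 = 90000
  Engineering: 30000 = 30000
  Finance: 50000 + 90000 = 140000
  HR: 70000 + 120000 = 190000
  Legal: 110000 + 120000 = 230000
  Research: 30000 = 30000
  Sales: 60000 = 60000


7 groups:
Design, 90000
Engineering, 30000
Finance, 140000
HR, 190000
Legal, 230000
Research, 30000
Sales, 60000


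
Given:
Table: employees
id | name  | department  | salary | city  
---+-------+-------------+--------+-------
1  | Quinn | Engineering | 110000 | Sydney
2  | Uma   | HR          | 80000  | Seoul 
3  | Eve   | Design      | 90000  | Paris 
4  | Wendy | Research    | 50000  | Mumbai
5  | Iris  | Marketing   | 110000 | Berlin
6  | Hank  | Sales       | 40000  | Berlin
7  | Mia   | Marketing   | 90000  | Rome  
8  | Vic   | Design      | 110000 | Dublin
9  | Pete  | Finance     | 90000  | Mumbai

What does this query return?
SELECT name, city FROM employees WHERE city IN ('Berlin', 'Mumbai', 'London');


Filtering: city IN ('Berlin', 'Mumbai', 'London')
Matching: 4 rows

4 rows:
Wendy, Mumbai
Iris, Berlin
Hank, Berlin
Pete, Mumbai


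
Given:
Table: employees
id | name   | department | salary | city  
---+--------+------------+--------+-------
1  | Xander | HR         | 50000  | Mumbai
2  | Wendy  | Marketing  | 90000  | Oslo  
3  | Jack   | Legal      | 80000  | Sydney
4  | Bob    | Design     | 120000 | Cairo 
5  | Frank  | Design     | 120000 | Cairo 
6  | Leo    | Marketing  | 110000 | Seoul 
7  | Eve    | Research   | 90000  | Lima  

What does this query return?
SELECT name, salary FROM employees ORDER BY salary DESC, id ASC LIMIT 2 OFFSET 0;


Sort by salary DESC (id ASC tiebreak), then skip 0 and take 2
Rows 1 through 2

2 rows:
Bob, 120000
Frank, 120000


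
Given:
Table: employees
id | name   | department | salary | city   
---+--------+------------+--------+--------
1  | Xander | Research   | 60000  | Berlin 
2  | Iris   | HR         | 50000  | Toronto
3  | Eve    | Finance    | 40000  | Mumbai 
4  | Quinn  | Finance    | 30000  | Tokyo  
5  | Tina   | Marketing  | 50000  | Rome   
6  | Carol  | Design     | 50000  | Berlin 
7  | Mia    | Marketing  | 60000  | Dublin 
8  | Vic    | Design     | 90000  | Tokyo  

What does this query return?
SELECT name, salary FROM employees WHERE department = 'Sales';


Filtering: department = 'Sales'
Matching rows: 0

Empty result set (0 rows)


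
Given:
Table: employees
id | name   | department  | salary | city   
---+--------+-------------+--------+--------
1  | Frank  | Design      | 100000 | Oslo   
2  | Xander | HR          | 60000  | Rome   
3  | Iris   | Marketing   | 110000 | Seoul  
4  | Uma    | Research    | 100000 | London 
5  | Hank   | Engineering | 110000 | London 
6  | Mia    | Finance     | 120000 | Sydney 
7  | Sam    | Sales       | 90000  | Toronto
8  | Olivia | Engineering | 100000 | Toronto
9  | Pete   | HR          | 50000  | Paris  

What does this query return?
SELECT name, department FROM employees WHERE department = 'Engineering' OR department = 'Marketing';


Filtering: department = 'Engineering' OR 'Marketing'
Matching: 3 rows

3 rows:
Iris, Marketing
Hank, Engineering
Olivia, Engineering


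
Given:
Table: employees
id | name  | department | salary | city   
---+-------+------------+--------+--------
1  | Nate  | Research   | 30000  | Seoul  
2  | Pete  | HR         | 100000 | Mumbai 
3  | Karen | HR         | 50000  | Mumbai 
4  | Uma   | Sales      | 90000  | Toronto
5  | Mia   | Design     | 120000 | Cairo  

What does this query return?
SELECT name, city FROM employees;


Projecting columns: name, city

5 rows:
Nate, Seoul
Pete, Mumbai
Karen, Mumbai
Uma, Toronto
Mia, Cairo


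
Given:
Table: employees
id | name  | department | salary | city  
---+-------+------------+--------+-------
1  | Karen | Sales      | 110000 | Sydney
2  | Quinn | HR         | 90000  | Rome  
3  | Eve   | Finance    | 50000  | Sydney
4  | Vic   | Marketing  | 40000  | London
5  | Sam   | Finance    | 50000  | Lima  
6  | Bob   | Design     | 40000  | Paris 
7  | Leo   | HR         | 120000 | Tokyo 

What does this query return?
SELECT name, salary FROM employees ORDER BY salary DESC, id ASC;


Sorting by salary DESC, then id ASC for ties

7 rows:
Leo, 120000
Karen, 110000
Quinn, 90000
Eve, 50000
Sam, 50000
Vic, 40000
Bob, 40000


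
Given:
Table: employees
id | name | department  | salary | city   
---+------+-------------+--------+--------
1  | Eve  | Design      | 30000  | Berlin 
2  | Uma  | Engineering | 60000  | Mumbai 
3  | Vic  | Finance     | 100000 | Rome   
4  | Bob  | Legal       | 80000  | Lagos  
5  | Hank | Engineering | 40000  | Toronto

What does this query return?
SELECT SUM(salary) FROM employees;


SUM(salary) = 30000 + 60000 + 100000 + 80000 + 40000 = 310000

310000


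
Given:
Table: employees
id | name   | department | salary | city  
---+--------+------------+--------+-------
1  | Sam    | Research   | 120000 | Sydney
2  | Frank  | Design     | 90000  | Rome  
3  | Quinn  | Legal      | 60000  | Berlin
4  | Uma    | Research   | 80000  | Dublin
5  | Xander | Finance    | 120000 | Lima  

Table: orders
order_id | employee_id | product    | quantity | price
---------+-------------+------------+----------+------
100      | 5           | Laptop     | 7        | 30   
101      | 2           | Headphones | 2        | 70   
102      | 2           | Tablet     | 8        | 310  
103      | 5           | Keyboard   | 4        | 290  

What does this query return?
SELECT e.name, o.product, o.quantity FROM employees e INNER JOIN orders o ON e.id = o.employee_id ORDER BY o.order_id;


Joining employees.id = orders.employee_id:
  employee Xander (id=5) -> order Laptop
  employee Frank (id=2) -> order Headphones
  employee Frank (id=2) -> order Tablet
  employee Xander (id=5) -> order Keyboard


4 rows:
Xander, Laptop, 7
Frank, Headphones, 2
Frank, Tablet, 8
Xander, Keyboard, 4


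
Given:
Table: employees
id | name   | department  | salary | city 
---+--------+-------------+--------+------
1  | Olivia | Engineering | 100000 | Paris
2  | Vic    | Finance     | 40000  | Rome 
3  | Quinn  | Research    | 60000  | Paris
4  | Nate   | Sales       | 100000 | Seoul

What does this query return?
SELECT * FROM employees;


SELECT * returns all 4 rows with all columns

4 rows:
1, Olivia, Engineering, 100000, Paris
2, Vic, Finance, 40000, Rome
3, Quinn, Research, 60000, Paris
4, Nate, Sales, 100000, Seoul


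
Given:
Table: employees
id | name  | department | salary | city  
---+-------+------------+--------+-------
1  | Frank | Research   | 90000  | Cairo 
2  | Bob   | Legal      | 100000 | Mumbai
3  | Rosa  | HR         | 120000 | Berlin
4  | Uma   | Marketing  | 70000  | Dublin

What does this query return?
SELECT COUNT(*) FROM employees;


COUNT(*) counts all rows

4


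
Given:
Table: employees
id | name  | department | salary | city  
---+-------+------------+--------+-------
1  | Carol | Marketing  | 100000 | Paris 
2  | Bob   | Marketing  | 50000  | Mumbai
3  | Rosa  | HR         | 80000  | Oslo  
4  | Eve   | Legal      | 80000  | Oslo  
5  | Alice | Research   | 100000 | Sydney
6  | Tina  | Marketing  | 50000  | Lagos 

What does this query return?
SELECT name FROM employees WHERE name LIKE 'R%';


LIKE 'R%' matches names starting with 'R'
Matching: 1

1 rows:
Rosa


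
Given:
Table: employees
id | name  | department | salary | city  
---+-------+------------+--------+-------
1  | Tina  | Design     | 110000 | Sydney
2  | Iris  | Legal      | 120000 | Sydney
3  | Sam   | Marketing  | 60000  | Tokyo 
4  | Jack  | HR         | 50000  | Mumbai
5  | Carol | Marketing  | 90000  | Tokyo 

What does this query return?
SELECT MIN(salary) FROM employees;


Salaries: 110000, 120000, 60000, 50000, 90000
MIN = 50000

50000


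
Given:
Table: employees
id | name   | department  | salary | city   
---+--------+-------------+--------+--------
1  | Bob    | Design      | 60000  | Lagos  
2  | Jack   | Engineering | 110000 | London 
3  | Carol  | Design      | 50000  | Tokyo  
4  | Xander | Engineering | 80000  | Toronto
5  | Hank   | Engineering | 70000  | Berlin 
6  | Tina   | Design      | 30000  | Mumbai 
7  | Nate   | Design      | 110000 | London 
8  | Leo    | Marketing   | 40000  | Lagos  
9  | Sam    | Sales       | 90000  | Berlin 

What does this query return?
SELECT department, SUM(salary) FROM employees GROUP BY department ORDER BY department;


Summing salary within each department:
  Design: 60000 + 50000 + 30000 + 110000 = 250000
  Engineering: 110000 + 80000 + 70000 = 260000
  Marketing: 40000 = 40000
  Sales: 90000 = 90000


4 groups:
Design, 250000
Engineering, 260000
Marketing, 40000
Sales, 90000


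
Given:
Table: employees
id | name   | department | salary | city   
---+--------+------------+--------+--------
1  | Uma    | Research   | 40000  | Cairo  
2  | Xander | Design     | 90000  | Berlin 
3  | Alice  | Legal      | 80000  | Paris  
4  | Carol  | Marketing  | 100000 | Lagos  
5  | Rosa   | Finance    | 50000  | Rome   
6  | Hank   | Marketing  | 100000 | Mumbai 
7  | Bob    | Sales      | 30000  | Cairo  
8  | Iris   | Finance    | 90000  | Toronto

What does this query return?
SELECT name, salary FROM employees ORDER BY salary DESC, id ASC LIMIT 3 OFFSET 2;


Sort by salary DESC (id ASC tiebreak), then skip 2 and take 3
Rows 3 through 5

3 rows:
Xander, 90000
Iris, 90000
Alice, 80000


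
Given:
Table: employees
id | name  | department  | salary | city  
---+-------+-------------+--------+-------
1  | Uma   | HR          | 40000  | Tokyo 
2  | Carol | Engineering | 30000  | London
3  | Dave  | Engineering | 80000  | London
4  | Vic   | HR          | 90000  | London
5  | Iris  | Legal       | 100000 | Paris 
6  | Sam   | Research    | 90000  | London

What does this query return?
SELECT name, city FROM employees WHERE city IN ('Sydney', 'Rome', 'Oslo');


Filtering: city IN ('Sydney', 'Rome', 'Oslo')
Matching: 0 rows

Empty result set (0 rows)


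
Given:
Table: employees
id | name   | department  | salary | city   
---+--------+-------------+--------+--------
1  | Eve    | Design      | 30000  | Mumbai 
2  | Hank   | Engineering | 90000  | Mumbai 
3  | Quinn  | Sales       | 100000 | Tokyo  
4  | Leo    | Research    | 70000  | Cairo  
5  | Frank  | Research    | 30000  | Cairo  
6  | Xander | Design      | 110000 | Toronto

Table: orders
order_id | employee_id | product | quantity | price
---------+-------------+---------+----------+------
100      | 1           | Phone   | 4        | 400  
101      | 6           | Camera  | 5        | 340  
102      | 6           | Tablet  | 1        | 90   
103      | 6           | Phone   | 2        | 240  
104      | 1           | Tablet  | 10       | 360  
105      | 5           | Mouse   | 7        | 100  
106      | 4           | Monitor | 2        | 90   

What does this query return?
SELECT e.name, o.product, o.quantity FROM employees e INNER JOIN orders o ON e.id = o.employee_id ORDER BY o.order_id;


Joining employees.id = orders.employee_id:
  employee Eve (id=1) -> order Phone
  employee Xander (id=6) -> order Camera
  employee Xander (id=6) -> order Tablet
  employee Xander (id=6) -> order Phone
  employee Eve (id=1) -> order Tablet
  employee Frank (id=5) -> order Mouse
  employee Leo (id=4) -> order Monitor


7 rows:
Eve, Phone, 4
Xander, Camera, 5
Xander, Tablet, 1
Xander, Phone, 2
Eve, Tablet, 10
Frank, Mouse, 7
Leo, Monitor, 2


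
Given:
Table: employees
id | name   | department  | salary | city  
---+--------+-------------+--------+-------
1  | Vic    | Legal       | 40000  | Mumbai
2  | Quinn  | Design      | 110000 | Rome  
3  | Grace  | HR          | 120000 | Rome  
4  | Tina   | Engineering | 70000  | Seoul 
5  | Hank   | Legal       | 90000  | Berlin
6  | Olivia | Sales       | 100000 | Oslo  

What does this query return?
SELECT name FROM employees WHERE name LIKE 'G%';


LIKE 'G%' matches names starting with 'G'
Matching: 1

1 rows:
Grace


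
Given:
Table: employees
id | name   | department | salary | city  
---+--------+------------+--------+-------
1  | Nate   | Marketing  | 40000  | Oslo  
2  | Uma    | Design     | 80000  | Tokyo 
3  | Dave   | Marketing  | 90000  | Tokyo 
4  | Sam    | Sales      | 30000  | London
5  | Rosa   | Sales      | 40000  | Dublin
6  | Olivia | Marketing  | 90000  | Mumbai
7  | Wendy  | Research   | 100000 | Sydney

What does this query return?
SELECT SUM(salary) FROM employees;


SUM(salary) = 40000 + 80000 + 90000 + 30000 + 40000 + 90000 + 100000 = 470000

470000


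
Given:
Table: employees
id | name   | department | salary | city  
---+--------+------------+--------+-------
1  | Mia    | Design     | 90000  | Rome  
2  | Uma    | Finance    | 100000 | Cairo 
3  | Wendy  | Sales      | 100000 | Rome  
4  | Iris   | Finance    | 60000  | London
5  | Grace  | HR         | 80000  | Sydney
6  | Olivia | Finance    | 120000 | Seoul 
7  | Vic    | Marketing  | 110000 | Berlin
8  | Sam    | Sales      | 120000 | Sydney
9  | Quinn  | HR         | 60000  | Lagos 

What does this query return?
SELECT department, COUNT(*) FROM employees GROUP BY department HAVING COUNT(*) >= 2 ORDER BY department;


Groups with count >= 2:
  Finance: 3 -> PASS
  HR: 2 -> PASS
  Sales: 2 -> PASS
  Design: 1 -> filtered out
  Marketing: 1 -> filtered out


3 groups:
Finance, 3
HR, 2
Sales, 2


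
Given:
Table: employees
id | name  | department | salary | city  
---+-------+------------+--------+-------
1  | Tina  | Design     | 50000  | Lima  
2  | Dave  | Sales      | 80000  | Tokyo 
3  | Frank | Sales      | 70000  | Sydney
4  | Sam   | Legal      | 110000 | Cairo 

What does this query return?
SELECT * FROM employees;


SELECT * returns all 4 rows with all columns

4 rows:
1, Tina, Design, 50000, Lima
2, Dave, Sales, 80000, Tokyo
3, Frank, Sales, 70000, Sydney
4, Sam, Legal, 110000, Cairo


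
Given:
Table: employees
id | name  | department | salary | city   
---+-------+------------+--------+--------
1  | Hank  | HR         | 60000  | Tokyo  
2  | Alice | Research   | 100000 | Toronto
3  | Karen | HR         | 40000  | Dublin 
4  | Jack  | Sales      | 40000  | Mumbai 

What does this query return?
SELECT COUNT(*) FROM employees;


COUNT(*) counts all rows

4


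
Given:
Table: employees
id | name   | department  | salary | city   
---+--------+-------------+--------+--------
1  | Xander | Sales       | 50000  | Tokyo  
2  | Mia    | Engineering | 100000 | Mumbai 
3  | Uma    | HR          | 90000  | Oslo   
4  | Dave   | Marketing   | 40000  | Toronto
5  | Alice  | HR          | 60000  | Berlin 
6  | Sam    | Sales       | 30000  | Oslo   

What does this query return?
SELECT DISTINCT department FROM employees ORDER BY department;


All 'department' values (row order): Sales, Engineering, HR, Marketing, HR, Sales
Removing duplicates leaves 4 unique value(s).

4 values:
Engineering
HR
Marketing
Sales


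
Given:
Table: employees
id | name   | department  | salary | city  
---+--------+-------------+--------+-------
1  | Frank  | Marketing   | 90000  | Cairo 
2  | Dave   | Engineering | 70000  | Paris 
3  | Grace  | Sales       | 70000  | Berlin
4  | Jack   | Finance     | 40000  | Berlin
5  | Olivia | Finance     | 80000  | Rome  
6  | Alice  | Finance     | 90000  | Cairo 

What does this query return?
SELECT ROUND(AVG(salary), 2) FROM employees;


SUM(salary) = 440000
COUNT = 6
ROUND(AVG, 2) = ROUND(440000 / 6, 2) = 73333.33

73333.33


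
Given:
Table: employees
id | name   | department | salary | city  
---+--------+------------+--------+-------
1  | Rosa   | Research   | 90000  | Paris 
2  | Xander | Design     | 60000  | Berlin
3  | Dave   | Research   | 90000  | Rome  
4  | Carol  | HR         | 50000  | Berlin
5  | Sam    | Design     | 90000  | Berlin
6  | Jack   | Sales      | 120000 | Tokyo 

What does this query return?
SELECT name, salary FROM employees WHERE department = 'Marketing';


Filtering: department = 'Marketing'
Matching rows: 0

Empty result set (0 rows)


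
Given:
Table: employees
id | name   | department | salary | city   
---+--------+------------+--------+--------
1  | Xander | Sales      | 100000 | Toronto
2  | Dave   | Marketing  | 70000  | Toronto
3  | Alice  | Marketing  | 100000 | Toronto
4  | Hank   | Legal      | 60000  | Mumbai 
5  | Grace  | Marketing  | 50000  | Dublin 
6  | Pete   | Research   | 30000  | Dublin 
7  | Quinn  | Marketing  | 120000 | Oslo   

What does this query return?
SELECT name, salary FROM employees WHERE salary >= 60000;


Filtering: salary >= 60000
Matching: 5 rows

5 rows:
Xander, 100000
Dave, 70000
Alice, 100000
Hank, 60000
Quinn, 120000


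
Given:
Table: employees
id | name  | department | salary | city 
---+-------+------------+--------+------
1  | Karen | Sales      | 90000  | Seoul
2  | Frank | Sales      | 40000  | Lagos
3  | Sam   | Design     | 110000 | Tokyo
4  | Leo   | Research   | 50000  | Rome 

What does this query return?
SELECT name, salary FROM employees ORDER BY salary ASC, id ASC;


Sorting by salary ASC, then id ASC for ties

4 rows:
Frank, 40000
Leo, 50000
Karen, 90000
Sam, 110000
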